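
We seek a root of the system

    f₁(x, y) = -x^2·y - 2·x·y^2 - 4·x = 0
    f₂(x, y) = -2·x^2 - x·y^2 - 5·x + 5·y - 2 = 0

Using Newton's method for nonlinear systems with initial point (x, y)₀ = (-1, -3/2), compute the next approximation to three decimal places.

At (-1, -3/2): F = (10.000, -4.250).
Jacobian J = [[-2·x·y - 2·y^2 - 4, -x^2 - 4·x·y], [-4·x - y^2 - 5, -2·x·y + 5]].
At the point, J = [[-11.500, -7.000], [-3.250, 2.000]] (det J = -45.750).
Solving J·Δ = −F gives Δ = (-0.213, 1.779).
Then the next iterate is (x, y)₁ = (-1.213, 0.279).

(-1.213, 0.279)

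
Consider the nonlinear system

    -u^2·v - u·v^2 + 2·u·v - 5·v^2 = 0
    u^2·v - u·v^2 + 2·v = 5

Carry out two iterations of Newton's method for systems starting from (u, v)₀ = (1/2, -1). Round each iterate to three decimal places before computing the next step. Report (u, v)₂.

(0.142, -2.566)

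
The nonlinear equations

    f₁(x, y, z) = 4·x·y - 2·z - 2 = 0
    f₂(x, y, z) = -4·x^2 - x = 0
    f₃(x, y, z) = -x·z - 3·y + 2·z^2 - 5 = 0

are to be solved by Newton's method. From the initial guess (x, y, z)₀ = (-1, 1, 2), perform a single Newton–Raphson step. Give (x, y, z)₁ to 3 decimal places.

(-0.571, -0.721, 1.299)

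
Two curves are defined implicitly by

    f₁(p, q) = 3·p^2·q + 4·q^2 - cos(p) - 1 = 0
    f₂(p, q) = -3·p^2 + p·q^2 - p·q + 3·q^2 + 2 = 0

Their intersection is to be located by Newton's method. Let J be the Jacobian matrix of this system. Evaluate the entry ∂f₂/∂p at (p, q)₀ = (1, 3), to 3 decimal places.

0.000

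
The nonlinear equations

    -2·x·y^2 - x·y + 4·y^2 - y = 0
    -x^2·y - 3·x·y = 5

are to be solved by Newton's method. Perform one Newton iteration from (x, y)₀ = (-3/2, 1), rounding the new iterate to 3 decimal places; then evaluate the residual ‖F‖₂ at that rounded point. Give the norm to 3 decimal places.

170.360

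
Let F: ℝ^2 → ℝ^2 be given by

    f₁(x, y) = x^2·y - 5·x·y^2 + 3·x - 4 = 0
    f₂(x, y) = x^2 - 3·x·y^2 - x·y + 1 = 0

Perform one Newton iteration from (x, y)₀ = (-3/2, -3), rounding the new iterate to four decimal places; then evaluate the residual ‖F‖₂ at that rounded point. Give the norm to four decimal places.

At (-3/2, -3): F = (52.2500, 39.2500).
Jacobian J = [[2·x·y - 5·y^2 + 3, x^2 - 10·x·y], [2·x - 3·y^2 - y, -6·x·y - x]].
At the point, J = [[-33.0000, -42.7500], [-27.0000, -25.5000]] (det J = -312.7500).
Solving J·Δ = −F gives Δ = (1.1049, 0.3693).
Then the next iterate is (x, y)₁ = (-0.3951, -2.6307).
Re-evaluating at (-0.3951, -2.6307): F = (8.075648, 8.319681), so ‖F‖₂ = 11.5945.

11.5945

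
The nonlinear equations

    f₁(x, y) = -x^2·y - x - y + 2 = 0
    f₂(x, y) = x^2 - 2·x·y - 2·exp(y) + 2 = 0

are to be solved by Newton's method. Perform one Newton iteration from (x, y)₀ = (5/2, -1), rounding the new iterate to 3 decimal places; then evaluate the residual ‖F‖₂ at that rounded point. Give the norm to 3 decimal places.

At (5/2, -1): F = (6.750, 12.51424).
Jacobian J = [[-2·x·y - 1, -x^2 - 1], [2·x - 2·y, -2·x - 2·exp(y)]].
At the point, J = [[4.000, -7.250], [7.000, -5.73576]] (det J = 27.80696).
Solving J·Δ = −F gives Δ = (-1.870, -0.101).
Then the next iterate is (x, y)₁ = (0.630, -1.101).
Re-evaluating at (0.630, -1.101): F = (2.90799, 3.11908), so ‖F‖₂ = 4.264.

4.264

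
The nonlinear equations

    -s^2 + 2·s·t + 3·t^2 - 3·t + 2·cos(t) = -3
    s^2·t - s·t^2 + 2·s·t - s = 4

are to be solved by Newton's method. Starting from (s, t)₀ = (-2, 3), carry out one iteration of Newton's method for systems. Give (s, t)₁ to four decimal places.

(-1.5360, 2.2853)

At (-2, 3): F = (3.020015, 16.0000).
Jacobian J = [[-2·s + 2·t, 2·s + 6·t - 2·sin(t) - 3], [2·s·t - t^2 + 2·t - 1, s^2 - 2·s·t + 2·s]].
At the point, J = [[10.0000, 10.717760], [-16.0000, 12.0000]] (det J = 291.484160).
Solving J·Δ = −F gives Δ = (0.4640, -0.7147).
Then the next iterate is (s, t)₁ = (-1.5360, 2.2853).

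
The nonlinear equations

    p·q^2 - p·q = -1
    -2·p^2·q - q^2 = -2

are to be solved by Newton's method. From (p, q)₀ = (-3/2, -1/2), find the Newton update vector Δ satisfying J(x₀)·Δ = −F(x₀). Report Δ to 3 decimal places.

(1.814, -0.412)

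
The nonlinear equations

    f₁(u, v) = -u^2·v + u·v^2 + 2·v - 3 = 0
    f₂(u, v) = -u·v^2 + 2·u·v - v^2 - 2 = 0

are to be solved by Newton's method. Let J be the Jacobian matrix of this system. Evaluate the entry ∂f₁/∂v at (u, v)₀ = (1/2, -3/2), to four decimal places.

∂f₁/∂v = -u^2 + 2·u·v + 2.
At (1/2, -3/2) this is 0.2500.

0.2500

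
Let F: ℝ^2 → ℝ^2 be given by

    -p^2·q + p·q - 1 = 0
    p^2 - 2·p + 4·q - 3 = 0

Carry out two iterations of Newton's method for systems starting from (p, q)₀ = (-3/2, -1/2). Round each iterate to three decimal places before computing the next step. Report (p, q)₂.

(-1.308, -0.332)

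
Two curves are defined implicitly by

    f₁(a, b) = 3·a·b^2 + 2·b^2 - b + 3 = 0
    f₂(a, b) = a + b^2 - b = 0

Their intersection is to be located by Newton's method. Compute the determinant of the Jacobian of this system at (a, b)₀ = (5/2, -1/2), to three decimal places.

9.000

J = [[3·b^2, 6·a·b + 4·b - 1], [1, 2·b - 1]].
At the point, J = [[0.750, -10.500], [1.000, -2.000]].
det J = 9.000.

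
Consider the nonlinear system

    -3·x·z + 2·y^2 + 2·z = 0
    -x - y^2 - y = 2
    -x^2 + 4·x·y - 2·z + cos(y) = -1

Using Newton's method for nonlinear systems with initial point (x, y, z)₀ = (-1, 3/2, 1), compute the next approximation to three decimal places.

(-0.860, 0.277, 0.651)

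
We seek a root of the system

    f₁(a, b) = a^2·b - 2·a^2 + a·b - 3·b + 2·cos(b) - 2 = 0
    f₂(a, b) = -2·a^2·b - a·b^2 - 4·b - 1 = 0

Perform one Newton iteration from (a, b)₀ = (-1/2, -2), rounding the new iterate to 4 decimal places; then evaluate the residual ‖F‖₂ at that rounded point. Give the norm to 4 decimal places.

0.7409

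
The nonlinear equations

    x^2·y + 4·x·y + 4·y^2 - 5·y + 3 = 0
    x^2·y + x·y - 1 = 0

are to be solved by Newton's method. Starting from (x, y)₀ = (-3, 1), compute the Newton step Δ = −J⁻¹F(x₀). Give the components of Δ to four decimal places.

At (-3, 1): F = (-1.0000, 5.0000).
Jacobian J = [[2·x·y + 4·y, x^2 + 4·x + 8·y - 5], [2·x·y + y, x^2 + x]].
At the point, J = [[-2.0000, 0.0000], [-5.0000, 6.0000]] (det J = -12.0000).
Solving J·Δ = −F gives Δ = (-0.5000, -1.2500).

(-0.5000, -1.2500)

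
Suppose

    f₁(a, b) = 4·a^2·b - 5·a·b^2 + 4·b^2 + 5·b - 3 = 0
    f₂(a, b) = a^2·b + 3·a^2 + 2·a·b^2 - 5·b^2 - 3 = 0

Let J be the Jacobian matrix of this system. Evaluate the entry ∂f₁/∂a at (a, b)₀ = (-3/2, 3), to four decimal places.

-81.0000

∂f₁/∂a = 8·a·b - 5·b^2.
At (-3/2, 3) this is -81.0000.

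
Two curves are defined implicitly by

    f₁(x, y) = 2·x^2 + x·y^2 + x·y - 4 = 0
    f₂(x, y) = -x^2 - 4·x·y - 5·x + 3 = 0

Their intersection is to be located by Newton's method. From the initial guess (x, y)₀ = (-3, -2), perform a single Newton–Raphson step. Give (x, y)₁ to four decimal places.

(-1.8507, -1.6119)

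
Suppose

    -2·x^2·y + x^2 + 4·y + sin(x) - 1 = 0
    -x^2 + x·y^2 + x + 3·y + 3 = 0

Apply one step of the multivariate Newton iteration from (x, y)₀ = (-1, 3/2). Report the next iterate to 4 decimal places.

(-1.6190, 1.8261)

At (-1, 3/2): F = (2.158529, 3.2500).
Jacobian J = [[-4·x·y + 2·x + cos(x), -2·x^2 + 4], [-2·x + y^2 + 1, 2·x·y + 3]].
At the point, J = [[4.540302, 2.0000], [5.2500, 0.0000]] (det J = -10.5000).
Solving J·Δ = −F gives Δ = (-0.6190, 0.3261).
Then the next iterate is (x, y)₁ = (-1.6190, 1.8261).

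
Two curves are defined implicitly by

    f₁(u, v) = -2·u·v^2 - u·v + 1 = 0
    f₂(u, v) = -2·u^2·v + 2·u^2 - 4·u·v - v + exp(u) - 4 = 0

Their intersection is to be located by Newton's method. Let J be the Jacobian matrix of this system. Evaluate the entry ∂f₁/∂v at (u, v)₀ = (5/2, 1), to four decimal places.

-12.5000

∂f₁/∂v = -4·u·v - u.
At (5/2, 1) this is -12.5000.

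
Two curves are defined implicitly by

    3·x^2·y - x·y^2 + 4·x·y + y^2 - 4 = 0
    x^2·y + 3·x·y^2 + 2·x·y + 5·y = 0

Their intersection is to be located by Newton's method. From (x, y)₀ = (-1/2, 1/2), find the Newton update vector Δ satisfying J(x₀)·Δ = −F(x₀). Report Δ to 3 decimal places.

(32.333, -15.333)

At (-1/2, 1/2): F = (-4.250, 1.750).
Jacobian J = [[6·x·y - y^2 + 4·y, 3·x^2 - 2·x·y + 4·x + 2·y], [2·x·y + 3·y^2 + 2·y, x^2 + 6·x·y + 2·x + 5]].
At the point, J = [[0.250, 0.250], [1.250, 2.750]] (det J = 0.375).
Solving J·Δ = −F gives Δ = (32.333, -15.333).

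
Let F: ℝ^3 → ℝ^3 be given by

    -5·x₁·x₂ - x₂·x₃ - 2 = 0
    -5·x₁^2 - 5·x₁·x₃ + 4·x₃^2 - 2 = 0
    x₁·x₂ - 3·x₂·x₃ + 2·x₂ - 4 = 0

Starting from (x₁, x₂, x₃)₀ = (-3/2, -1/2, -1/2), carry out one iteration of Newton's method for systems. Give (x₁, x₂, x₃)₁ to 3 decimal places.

At (-3/2, -1/2, -1/2): F = (-6.000, -16.000, -5.000).
Jacobian J = [[-5·x₂, -5·x₁ - x₃, -x₂], [-10·x₁ - 5·x₃, 0, -5·x₁ + 8·x₃], [x₂, x₁ - 3·x₃ + 2, -3·x₂]].
At the point, J = [[2.500, 8.000, 0.500], [17.500, 0.000, 3.500], [-0.500, 2.000, 1.500]] (det J = -224.000).
Solving J·Δ = −F gives Δ = (0.348, 0.464, 2.830).
Then the next iterate is (x₁, x₂, x₃)₁ = (-1.152, -0.036, 2.330).

(-1.152, -0.036, 2.330)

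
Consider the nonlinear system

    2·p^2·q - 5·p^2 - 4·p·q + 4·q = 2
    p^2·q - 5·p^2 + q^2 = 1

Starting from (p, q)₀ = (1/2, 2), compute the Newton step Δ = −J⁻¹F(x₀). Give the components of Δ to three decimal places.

(0.059, -0.488)

At (1/2, 2): F = (1.750, 2.250).
Jacobian J = [[4·p·q - 10·p - 4·q, 2·p^2 - 4·p + 4], [2·p·q - 10·p, p^2 + 2·q]].
At the point, J = [[-9.000, 2.500], [-3.000, 4.250]] (det J = -30.750).
Solving J·Δ = −F gives Δ = (0.059, -0.488).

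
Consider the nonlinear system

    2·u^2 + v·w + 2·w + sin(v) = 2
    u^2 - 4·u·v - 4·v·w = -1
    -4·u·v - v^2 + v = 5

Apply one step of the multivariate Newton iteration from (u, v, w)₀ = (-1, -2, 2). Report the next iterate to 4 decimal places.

At (-1, -2, 2): F = (-0.909297, 10.0000, -19.0000).
Jacobian J = [[4·u, w + cos(v), v + 2], [2·u - 4·v, -4·u - 4·w, -4·v], [-4·v, -4·u - 2·v + 1, 0]].
At the point, J = [[-4.0000, 1.583853, 0.0000], [6.0000, -4.0000, 8.0000], [8.0000, 9.0000, 0.0000]] (det J = 389.366602).
Solving J·Δ = −F gives Δ = (0.4502, 1.7110, -0.7321).
Then the next iterate is (u, v, w)₁ = (-0.5498, -0.2890, 1.2679).

(-0.5498, -0.2890, 1.2679)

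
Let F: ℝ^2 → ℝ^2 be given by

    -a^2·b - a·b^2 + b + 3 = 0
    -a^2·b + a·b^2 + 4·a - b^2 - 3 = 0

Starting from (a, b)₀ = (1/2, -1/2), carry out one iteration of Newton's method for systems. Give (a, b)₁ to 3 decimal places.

(0.819, -2.564)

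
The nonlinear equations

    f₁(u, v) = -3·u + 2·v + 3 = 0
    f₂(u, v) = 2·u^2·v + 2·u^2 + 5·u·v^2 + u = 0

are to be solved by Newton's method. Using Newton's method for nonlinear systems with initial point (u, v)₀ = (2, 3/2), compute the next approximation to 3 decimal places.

At (2, 3/2): F = (0.000, 44.500).
Jacobian J = [[-3, 2], [4·u·v + 4·u + 5·v^2 + 1, 2·u^2 + 10·u·v]].
At the point, J = [[-3.000, 2.000], [32.250, 38.000]] (det J = -178.500).
Solving J·Δ = −F gives Δ = (-0.499, -0.748).
Then the next iterate is (u, v)₁ = (1.501, 0.752).

(1.501, 0.752)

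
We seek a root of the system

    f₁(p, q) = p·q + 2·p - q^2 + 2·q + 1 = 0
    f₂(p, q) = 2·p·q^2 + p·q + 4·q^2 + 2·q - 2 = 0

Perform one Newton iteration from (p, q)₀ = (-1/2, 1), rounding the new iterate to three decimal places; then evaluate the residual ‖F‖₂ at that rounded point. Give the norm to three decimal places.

0.423

At (-1/2, 1): F = (0.500, 2.500).
Jacobian J = [[q + 2, p - 2·q + 2], [2·q^2 + q, 4·p·q + p + 8·q + 2]].
At the point, J = [[3.000, -0.500], [3.000, 7.500]] (det J = 24.000).
Solving J·Δ = −F gives Δ = (-0.208, -0.250).
Then the next iterate is (p, q)₁ = (-0.708, 0.750).
Re-evaluating at (-0.708, 0.750): F = (-0.00950, 0.42250), so ‖F‖₂ = 0.423.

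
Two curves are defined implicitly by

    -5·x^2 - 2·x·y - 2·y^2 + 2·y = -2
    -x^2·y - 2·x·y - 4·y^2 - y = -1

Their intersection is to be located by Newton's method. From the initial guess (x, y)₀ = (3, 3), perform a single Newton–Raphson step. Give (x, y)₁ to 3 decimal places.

(1.492, 1.830)

At (3, 3): F = (-73.000, -83.000).
Jacobian J = [[-10·x - 2·y, -2·x - 4·y + 2], [-2·x·y - 2·y, -x^2 - 2·x - 8·y - 1]].
At the point, J = [[-36.000, -16.000], [-24.000, -40.000]] (det J = 1056.000).
Solving J·Δ = −F gives Δ = (-1.508, -1.170).
Then the next iterate is (x, y)₁ = (1.492, 1.830).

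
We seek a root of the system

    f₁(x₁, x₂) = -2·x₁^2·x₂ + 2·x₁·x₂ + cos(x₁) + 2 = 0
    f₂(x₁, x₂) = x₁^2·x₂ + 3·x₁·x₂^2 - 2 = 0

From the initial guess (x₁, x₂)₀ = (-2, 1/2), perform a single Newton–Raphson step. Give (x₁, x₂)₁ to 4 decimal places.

At (-2, 1/2): F = (-4.416147, -1.5000).
Jacobian J = [[-4·x₁·x₂ + 2·x₂ - sin(x₁), -2·x₁^2 + 2·x₁], [2·x₁·x₂ + 3·x₂^2, x₁^2 + 6·x₁·x₂]].
At the point, J = [[5.909297, -12.0000], [-1.2500, -2.0000]] (det J = -26.818595).
Solving J·Δ = −F gives Δ = (-0.3418, -0.5363).
Then the next iterate is (x₁, x₂)₁ = (-2.3418, -0.0363).

(-2.3418, -0.0363)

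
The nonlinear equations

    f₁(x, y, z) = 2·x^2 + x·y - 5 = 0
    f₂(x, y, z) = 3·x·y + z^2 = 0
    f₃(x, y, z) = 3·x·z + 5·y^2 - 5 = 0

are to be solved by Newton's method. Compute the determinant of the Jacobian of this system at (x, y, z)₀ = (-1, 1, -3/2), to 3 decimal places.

J = [[4·x + y, x, 0], [3·y, 3·x, 2·z], [3·z, 10·y, 3·x]].
At the point, J = [[-3.000, -1.000, 0.000], [3.000, -3.000, -3.000], [-4.500, 10.000, -3.000]].
det J = -139.500.

-139.500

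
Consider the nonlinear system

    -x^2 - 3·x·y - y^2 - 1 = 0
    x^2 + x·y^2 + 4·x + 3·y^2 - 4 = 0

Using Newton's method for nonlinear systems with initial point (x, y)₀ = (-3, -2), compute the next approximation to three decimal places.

(0.500, -2.769)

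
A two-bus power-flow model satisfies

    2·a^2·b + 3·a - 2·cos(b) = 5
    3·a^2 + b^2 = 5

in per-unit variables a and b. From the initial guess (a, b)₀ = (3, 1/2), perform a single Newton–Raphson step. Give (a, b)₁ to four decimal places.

(1.7642, 0.4935)

At (3, 1/2): F = (11.244835, 22.2500).
Jacobian J = [[4·a·b + 3, 2·a^2 + 2·sin(b)], [6·a, 2·b]].
At the point, J = [[9.0000, 18.958851], [18.0000, 1.0000]] (det J = -332.259319).
Solving J·Δ = −F gives Δ = (-1.2358, -0.0065).
Then the next iterate is (a, b)₁ = (1.7642, 0.4935).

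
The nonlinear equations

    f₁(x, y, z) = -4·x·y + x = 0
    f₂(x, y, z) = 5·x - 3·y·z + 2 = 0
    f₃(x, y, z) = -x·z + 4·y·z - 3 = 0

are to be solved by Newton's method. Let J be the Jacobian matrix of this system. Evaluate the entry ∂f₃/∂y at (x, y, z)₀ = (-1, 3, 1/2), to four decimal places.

∂f₃/∂y = 4·z.
At (-1, 3, 1/2) this is 2.0000.

2.0000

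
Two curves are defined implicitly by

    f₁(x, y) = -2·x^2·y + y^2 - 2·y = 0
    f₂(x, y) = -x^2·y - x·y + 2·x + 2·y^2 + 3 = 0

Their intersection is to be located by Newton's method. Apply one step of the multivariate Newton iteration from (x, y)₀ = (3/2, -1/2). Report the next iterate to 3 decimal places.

(-1.848, -1.373)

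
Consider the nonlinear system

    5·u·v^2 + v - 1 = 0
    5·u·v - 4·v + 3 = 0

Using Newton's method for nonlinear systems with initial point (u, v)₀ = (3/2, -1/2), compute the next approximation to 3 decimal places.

At (3/2, -1/2): F = (0.375, 1.250).
Jacobian J = [[5·v^2, 10·u·v + 1], [5·v, 5·u - 4]].
At the point, J = [[1.250, -6.500], [-2.500, 3.500]] (det J = -11.875).
Solving J·Δ = −F gives Δ = (0.795, 0.211).
Then the next iterate is (u, v)₁ = (2.295, -0.289).

(2.295, -0.289)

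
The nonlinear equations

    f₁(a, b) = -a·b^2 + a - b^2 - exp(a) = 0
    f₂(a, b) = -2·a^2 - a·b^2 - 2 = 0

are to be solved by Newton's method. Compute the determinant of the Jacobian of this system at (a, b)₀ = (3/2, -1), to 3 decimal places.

J = [[-b^2 - exp(a) + 1, -2·a·b - 2·b], [-4·a - b^2, -2·a·b]].
At the point, J = [[-4.48169, 5.000], [-7.000, 3.000]].
det J = 21.555.

21.555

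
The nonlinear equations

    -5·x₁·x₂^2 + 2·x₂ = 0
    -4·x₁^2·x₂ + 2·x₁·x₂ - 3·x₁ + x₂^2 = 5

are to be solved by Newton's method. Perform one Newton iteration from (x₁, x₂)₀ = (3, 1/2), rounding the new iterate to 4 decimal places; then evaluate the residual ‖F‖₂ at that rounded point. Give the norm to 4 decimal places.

At (3, 1/2): F = (-2.7500, -28.7500).
Jacobian J = [[-5·x₂^2, -10·x₁·x₂ + 2], [-8·x₁·x₂ + 2·x₂ - 3, -4·x₁^2 + 2·x₁ + 2·x₂]].
At the point, J = [[-1.2500, -13.0000], [-14.0000, -29.0000]] (det J = -145.7500).
Solving J·Δ = −F gives Δ = (-2.0172, -0.0176).
Then the next iterate is (x₁, x₂)₁ = (0.9828, 0.4824).
Re-evaluating at (0.9828, 0.4824): F = (-0.178736, -8.631277), so ‖F‖₂ = 8.6331.

8.6331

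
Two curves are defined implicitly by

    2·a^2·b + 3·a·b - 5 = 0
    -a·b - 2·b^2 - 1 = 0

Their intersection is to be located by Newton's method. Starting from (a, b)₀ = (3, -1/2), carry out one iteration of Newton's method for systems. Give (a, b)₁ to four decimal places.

At (3, -1/2): F = (-18.5000, 0.0000).
Jacobian J = [[4·a·b + 3·b, 2·a^2 + 3·a], [-b, -a - 4·b]].
At the point, J = [[-7.5000, 27.0000], [0.5000, -1.0000]] (det J = -6.0000).
Solving J·Δ = −F gives Δ = (3.0833, 1.5417).
Then the next iterate is (a, b)₁ = (6.0833, 1.0417).

(6.0833, 1.0417)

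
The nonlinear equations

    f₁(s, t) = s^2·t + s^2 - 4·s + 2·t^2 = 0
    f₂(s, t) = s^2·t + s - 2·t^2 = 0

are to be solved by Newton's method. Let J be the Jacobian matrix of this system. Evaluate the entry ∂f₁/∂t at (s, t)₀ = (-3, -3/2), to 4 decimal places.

3.0000

∂f₁/∂t = s^2 + 4·t.
At (-3, -3/2) this is 3.0000.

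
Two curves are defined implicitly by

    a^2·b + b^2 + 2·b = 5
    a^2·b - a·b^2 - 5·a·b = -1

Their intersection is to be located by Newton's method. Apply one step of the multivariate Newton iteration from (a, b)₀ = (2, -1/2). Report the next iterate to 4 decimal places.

(0.0000, 0.2500)

At (2, -1/2): F = (-7.7500, 3.5000).
Jacobian J = [[2·a·b, a^2 + 2·b + 2], [2·a·b - b^2 - 5·b, a^2 - 2·a·b - 5·a]].
At the point, J = [[-2.0000, 5.0000], [0.2500, -4.0000]] (det J = 6.7500).
Solving J·Δ = −F gives Δ = (-2.0000, 0.7500).
Then the next iterate is (a, b)₁ = (0.0000, 0.2500).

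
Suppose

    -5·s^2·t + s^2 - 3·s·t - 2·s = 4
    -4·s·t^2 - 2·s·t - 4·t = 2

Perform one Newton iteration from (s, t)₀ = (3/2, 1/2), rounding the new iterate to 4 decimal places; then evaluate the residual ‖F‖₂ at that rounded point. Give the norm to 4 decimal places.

5.8609

At (3/2, 1/2): F = (-12.6250, -7.0000).
Jacobian J = [[-10·s·t + 2·s - 3·t - 2, -5·s^2 - 3·s], [-4·t^2 - 2·t, -8·s·t - 2·s - 4]].
At the point, J = [[-8.0000, -15.7500], [-2.0000, -13.0000]] (det J = 72.5000).
Solving J·Δ = −F gives Δ = (-0.7431, -0.4241).
Then the next iterate is (s, t)₁ = (0.7569, 0.0759).
Re-evaluating at (0.7569, 0.0759): F = (-5.330663, -2.435939), so ‖F‖₂ = 5.8609.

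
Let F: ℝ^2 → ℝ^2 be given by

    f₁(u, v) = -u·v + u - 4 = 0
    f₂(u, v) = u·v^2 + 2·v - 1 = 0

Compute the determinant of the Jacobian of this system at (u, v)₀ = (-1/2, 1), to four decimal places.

-0.5000

J = [[-v + 1, -u], [v^2, 2·u·v + 2]].
At the point, J = [[0.0000, 0.5000], [1.0000, 1.0000]].
det J = -0.5000.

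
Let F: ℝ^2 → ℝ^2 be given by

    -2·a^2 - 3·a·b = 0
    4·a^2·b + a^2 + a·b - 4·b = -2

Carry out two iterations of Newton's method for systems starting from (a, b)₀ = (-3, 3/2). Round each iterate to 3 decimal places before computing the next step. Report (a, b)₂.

At (-3, 3/2): F = (-4.500, 54.500).
Jacobian J = [[-4·a - 3·b, -3·a], [8·a·b + 2·a + b, 4·a^2 + a - 4]].
At the point, J = [[7.500, 9.000], [-40.500, 29.000]] (det J = 582.000).
Solving J·Δ = −F gives Δ = (1.067, -0.389).
Then the next iterate is (a, b)₁ = (-1.933, 1.111).
Round to (-1.933, 1.111) and repeat: F = (-1.03029, 15.74988), J = [[4.399, 5.799], [-19.93550, 9.01296]].
Δ = (0.648, -0.314), so (a, b)₂ = (-1.285, 0.797).

(-1.285, 0.797)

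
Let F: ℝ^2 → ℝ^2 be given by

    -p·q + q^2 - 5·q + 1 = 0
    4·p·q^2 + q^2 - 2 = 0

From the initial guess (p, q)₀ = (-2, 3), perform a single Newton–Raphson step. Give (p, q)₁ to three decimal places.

At (-2, 3): F = (1.000, -65.000).
Jacobian J = [[-q, -p + 2·q - 5], [4·q^2, 8·p·q + 2·q]].
At the point, J = [[-3.000, 3.000], [36.000, -42.000]] (det J = 18.000).
Solving J·Δ = −F gives Δ = (-8.500, -8.833).
Then the next iterate is (p, q)₁ = (-10.500, -5.833).

(-10.500, -5.833)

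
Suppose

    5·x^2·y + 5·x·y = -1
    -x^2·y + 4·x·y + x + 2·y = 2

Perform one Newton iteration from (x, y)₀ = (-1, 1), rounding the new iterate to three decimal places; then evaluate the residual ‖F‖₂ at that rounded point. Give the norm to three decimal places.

2.312

At (-1, 1): F = (1.000, -6.000).
Jacobian J = [[10·x·y + 5·y, 5·x^2 + 5·x], [-2·x·y + 4·y + 1, -x^2 + 4·x + 2]].
At the point, J = [[-5.000, 0.000], [7.000, -3.000]] (det J = 15.000).
Solving J·Δ = −F gives Δ = (0.200, -1.533).
Then the next iterate is (x, y)₁ = (-0.800, -0.533).
Re-evaluating at (-0.800, -0.533): F = (1.42640, -1.81928), so ‖F‖₂ = 2.312.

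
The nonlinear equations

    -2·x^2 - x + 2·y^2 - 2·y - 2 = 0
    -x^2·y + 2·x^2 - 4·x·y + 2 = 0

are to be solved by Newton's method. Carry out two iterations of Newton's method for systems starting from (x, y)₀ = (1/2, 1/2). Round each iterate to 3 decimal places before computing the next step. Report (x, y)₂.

At (1/2, 1/2): F = (-3.500, 1.375).
Jacobian J = [[-4·x - 1, 4·y - 2], [-2·x·y + 4·x - 4·y, -x^2 - 4·x]].
At the point, J = [[-3.000, 0.000], [-0.500, -2.250]] (det J = 6.750).
Solving J·Δ = −F gives Δ = (-1.167, 0.870).
Then the next iterate is (x, y)₁ = (-0.667, 1.370).
Round to (-0.667, 1.370) and repeat: F = (-1.20898, 5.93544), J = [[1.668, 3.480], [-6.32042, 2.22311]].
Δ = (0.908, -0.088), so (x, y)₂ = (0.241, 1.282).

(0.241, 1.282)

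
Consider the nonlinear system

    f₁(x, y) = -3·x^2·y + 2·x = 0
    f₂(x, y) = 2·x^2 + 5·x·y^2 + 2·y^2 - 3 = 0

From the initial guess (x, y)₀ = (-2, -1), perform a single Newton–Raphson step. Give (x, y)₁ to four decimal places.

At (-2, -1): F = (8.0000, -3.0000).
Jacobian J = [[-6·x·y + 2, -3·x^2], [4·x + 5·y^2, 10·x·y + 4·y]].
At the point, J = [[-10.0000, -12.0000], [-3.0000, 16.0000]] (det J = -196.0000).
Solving J·Δ = −F gives Δ = (0.4694, 0.2755).
Then the next iterate is (x, y)₁ = (-1.5306, -0.7245).

(-1.5306, -0.7245)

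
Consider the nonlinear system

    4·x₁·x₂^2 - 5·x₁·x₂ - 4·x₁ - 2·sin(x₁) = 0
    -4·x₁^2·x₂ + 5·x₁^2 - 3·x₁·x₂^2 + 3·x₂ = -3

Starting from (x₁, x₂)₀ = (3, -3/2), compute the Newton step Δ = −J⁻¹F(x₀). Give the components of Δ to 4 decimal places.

(-1.2663, 0.3702)

At (3, -3/2): F = (37.217760, 77.2500).
Jacobian J = [[4·x₂^2 - 5·x₂ - 2·cos(x₁) - 4, 8·x₁·x₂ - 5·x₁], [-8·x₁·x₂ + 10·x₁ - 3·x₂^2, -4·x₁^2 - 6·x₁·x₂ + 3]].
At the point, J = [[14.479985, -51.0000], [59.2500, -6.0000]] (det J = 2934.870090).
Solving J·Δ = −F gives Δ = (-1.2663, 0.3702).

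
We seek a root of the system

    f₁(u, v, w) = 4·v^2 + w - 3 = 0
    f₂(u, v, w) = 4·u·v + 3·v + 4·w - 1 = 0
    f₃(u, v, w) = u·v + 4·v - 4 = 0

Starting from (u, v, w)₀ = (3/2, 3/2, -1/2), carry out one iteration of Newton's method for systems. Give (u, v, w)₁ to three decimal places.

(0.380, 1.033, -0.393)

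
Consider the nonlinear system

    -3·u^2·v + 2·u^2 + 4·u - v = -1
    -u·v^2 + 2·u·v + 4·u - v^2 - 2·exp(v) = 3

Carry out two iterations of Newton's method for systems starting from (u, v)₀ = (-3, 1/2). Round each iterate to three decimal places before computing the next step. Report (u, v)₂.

At (-3, 1/2): F = (-7.000, -20.79744).
Jacobian J = [[-6·u·v + 4·u + 4, -3·u^2 - 1], [-v^2 + 2·v + 4, -2·u·v + 2·u - 2·v - 2·exp(v)]].
At the point, J = [[1.000, -28.000], [4.750, -7.29744]] (det J = 125.70256).
Solving J·Δ = −F gives Δ = (4.226, -0.099).
Then the next iterate is (u, v)₁ = (1.226, 0.401).
Round to (1.226, 0.401) and repeat: F = (6.70095, -0.45733), J = [[5.95424, -5.50923], [4.64120, -2.31989]].
Δ = (1.537, 2.877), so (u, v)₂ = (2.763, 3.278).

(2.763, 3.278)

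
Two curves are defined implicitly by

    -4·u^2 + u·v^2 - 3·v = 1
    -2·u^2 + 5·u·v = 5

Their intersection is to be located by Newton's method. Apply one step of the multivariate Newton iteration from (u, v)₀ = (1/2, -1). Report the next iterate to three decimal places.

(-0.296, -0.028)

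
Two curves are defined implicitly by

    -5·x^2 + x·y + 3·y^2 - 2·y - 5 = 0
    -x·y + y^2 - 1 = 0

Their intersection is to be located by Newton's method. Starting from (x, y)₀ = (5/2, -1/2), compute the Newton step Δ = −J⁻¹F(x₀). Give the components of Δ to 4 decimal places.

At (5/2, -1/2): F = (-35.7500, 0.5000).
Jacobian J = [[-10·x + y, x + 6·y - 2], [-y, -x + 2·y]].
At the point, J = [[-25.5000, -2.5000], [0.5000, -3.5000]] (det J = 90.5000).
Solving J·Δ = −F gives Δ = (-1.3964, -0.0566).

(-1.3964, -0.0566)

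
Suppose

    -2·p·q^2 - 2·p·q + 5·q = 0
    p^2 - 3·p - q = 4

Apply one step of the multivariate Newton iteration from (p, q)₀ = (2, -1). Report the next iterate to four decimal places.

(7.5556, -0.4444)

At (2, -1): F = (-5.0000, -5.0000).
Jacobian J = [[-2·q^2 - 2·q, -4·p·q - 2·p + 5], [2·p - 3, -1]].
At the point, J = [[0.0000, 9.0000], [1.0000, -1.0000]] (det J = -9.0000).
Solving J·Δ = −F gives Δ = (5.5556, 0.5556).
Then the next iterate is (p, q)₁ = (7.5556, -0.4444).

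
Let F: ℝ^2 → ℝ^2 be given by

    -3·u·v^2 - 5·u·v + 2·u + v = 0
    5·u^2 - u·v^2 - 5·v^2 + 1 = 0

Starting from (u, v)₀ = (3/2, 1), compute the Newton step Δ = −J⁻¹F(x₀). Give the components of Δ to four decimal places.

At (3/2, 1): F = (-8.0000, 5.7500).
Jacobian J = [[-3·v^2 - 5·v + 2, -6·u·v - 5·u + 1], [10·u - v^2, -2·u·v - 10·v]].
At the point, J = [[-6.0000, -15.5000], [14.0000, -13.0000]] (det J = 295.0000).
Solving J·Δ = −F gives Δ = (-0.6547, -0.2627).

(-0.6547, -0.2627)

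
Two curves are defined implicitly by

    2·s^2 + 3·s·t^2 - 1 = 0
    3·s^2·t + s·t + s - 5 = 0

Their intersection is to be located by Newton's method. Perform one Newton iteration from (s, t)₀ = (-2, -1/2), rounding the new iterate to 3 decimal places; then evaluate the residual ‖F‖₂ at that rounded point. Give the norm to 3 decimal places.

5.935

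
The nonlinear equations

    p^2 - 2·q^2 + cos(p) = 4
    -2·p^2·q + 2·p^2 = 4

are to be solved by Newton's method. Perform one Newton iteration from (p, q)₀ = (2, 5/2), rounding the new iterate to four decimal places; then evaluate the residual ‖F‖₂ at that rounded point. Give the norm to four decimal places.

5.8635

At (2, 5/2): F = (-12.916147, -16.0000).
Jacobian J = [[2·p - sin(p), -4·q], [-4·p·q + 4·p, -2·p^2]].
At the point, J = [[3.090703, -10.0000], [-12.0000, -8.0000]] (det J = -144.725621).
Solving J·Δ = −F gives Δ = (-0.3916, -1.4126).
Then the next iterate is (p, q)₁ = (1.6084, 1.0874).
Re-evaluating at (1.6084, 1.0874): F = (-3.815522, -4.452199), so ‖F‖₂ = 5.8635.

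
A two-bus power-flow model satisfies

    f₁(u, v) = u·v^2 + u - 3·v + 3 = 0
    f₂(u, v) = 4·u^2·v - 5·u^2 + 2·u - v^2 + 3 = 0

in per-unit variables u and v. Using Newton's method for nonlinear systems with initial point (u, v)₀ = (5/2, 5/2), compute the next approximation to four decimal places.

At (5/2, 5/2): F = (13.6250, 33.0000).
Jacobian J = [[v^2 + 1, 2·u·v - 3], [8·u·v - 10·u + 2, 4·u^2 - 2·v]].
At the point, J = [[7.2500, 9.5000], [27.0000, 20.0000]] (det J = -111.5000).
Solving J·Δ = −F gives Δ = (-0.3677, -1.1536).
Then the next iterate is (u, v)₁ = (2.1323, 1.3464).

(2.1323, 1.3464)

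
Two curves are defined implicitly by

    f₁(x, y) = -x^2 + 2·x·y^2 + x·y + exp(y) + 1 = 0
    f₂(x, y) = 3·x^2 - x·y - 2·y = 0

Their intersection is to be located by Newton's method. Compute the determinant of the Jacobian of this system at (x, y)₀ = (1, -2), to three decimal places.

42.917

J = [[-2·x + 2·y^2 + y, 4·x·y + x + exp(y)], [6·x - y, -x - 2]].
At the point, J = [[4.000, -6.86466], [8.000, -3.000]].
det J = 42.917.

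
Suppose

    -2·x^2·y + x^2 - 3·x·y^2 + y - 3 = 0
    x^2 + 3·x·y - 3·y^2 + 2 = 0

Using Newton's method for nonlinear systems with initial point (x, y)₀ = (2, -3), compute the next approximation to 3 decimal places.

(-0.148, -1.822)

At (2, -3): F = (-32.000, -39.000).
Jacobian J = [[-4·x·y + 2·x - 3·y^2, -2·x^2 - 6·x·y + 1], [2·x + 3·y, 3·x - 6·y]].
At the point, J = [[1.000, 29.000], [-5.000, 24.000]] (det J = 169.000).
Solving J·Δ = −F gives Δ = (-2.148, 1.178).
Then the next iterate is (x, y)₁ = (-0.148, -1.822).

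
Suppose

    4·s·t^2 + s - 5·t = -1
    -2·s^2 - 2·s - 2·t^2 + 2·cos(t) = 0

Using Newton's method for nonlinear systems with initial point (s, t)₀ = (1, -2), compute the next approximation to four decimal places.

At (1, -2): F = (28.0000, -12.832294).
Jacobian J = [[4·t^2 + 1, 8·s·t - 5], [-4·s - 2, -4·t - 2·sin(t)]].
At the point, J = [[17.0000, -21.0000], [-6.0000, 9.818595]] (det J = 40.916113).
Solving J·Δ = −F gives Δ = (-0.1330, 1.2257).
Then the next iterate is (s, t)₁ = (0.8670, -0.7743).

(0.8670, -0.7743)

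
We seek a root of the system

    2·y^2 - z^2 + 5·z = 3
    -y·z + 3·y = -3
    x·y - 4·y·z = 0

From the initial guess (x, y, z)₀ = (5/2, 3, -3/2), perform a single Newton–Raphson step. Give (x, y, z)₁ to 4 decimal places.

At (5/2, 3, -3/2): F = (5.2500, 16.5000, 25.5000).
Jacobian J = [[0, 4·y, -2·z + 5], [0, -z + 3, -y], [y, x - 4·z, -4·y]].
At the point, J = [[0.0000, 12.0000, 8.0000], [0.0000, 4.5000, -3.0000], [3.0000, 8.5000, -12.0000]] (det J = -216.0000).
Solving J·Δ = −F gives Δ = (7.0017, -2.0521, 2.4219).
Then the next iterate is (x, y, z)₁ = (9.5017, 0.9479, 0.9219).

(9.5017, 0.9479, 0.9219)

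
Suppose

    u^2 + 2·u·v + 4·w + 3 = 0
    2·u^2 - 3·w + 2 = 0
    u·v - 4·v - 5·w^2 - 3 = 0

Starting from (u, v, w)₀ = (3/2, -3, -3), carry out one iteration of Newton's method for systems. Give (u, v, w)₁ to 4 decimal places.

(-0.4389, -1.4074, -1.7112)

At (3/2, -3, -3): F = (-15.7500, 15.5000, -40.5000).
Jacobian J = [[2·u + 2·v, 2·u, 4], [4·u, 0, -3], [v, u - 4, -10·w]].
At the point, J = [[-3.0000, 3.0000, 4.0000], [6.0000, 0.0000, -3.0000], [-3.0000, -2.5000, 30.0000]] (det J = -550.5000).
Solving J·Δ = −F gives Δ = (-1.9389, 1.5926, 1.2888).
Then the next iterate is (u, v, w)₁ = (-0.4389, -1.4074, -1.7112).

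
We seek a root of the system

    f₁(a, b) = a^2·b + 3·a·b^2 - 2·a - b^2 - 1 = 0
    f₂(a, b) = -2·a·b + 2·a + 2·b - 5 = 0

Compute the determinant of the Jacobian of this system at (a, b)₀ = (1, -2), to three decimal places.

42.000

J = [[2·a·b + 3·b^2 - 2, a^2 + 6·a·b - 2·b], [-2·b + 2, -2·a + 2]].
At the point, J = [[6.000, -7.000], [6.000, 0.000]].
det J = 42.000.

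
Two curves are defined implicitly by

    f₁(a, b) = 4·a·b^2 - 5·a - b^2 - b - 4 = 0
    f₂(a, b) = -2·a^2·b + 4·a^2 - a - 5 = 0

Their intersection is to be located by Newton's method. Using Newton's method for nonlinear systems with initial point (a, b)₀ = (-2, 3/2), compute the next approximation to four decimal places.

At (-2, 3/2): F = (-15.7500, 1.0000).
Jacobian J = [[4·b^2 - 5, 8·a·b - 2·b - 1], [-4·a·b + 8·a - 1, -2·a^2]].
At the point, J = [[4.0000, -28.0000], [-5.0000, -8.0000]] (det J = -172.0000).
Solving J·Δ = −F gives Δ = (0.8953, -0.4346).
Then the next iterate is (a, b)₁ = (-1.1047, 1.0654).

(-1.1047, 1.0654)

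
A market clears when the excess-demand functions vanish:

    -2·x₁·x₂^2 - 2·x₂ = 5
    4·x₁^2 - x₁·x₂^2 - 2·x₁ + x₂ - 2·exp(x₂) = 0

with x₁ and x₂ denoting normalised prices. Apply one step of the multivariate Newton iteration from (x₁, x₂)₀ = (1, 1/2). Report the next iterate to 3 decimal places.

(0.300, -1.038)

At (1, 1/2): F = (-6.500, -1.04744).
Jacobian J = [[-2·x₂^2, -4·x₁·x₂ - 2], [8·x₁ - x₂^2 - 2, -2·x₁·x₂ - 2·exp(x₂) + 1]].
At the point, J = [[-0.500, -4.000], [5.750, -3.29744]] (det J = 24.64872).
Solving J·Δ = −F gives Δ = (-0.700, -1.538).
Then the next iterate is (x₁, x₂)₁ = (0.300, -1.038).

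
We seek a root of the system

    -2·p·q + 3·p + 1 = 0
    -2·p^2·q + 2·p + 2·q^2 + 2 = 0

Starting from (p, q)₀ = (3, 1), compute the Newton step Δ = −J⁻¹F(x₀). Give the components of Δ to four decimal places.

(-1.4054, 0.4324)

At (3, 1): F = (4.0000, -8.0000).
Jacobian J = [[-2·q + 3, -2·p], [-4·p·q + 2, -2·p^2 + 4·q]].
At the point, J = [[1.0000, -6.0000], [-10.0000, -14.0000]] (det J = -74.0000).
Solving J·Δ = −F gives Δ = (-1.4054, 0.4324).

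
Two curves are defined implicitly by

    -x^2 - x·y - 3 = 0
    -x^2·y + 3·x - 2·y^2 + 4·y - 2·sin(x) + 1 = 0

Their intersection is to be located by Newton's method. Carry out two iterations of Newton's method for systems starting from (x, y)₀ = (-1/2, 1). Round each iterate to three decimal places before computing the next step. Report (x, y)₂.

At (-1/2, 1): F = (-2.750, 2.20885).
Jacobian J = [[-2·x - y, -x], [-2·x·y - 2·cos(x) + 3, -x^2 - 4·y + 4]].
At the point, J = [[0.000, 0.500], [2.24483, -0.250]] (det J = -1.12242).
Solving J·Δ = −F gives Δ = (-0.371, 5.500).
Then the next iterate is (x, y)₁ = (-0.871, 6.500).
Round to (-0.871, 6.500) and repeat: F = (1.90286, -63.51422), J = [[-4.758, 0.871], [13.03488, -22.75864]].
Δ = (-0.124, -2.862), so (x, y)₂ = (-0.995, 3.638).

(-0.995, 3.638)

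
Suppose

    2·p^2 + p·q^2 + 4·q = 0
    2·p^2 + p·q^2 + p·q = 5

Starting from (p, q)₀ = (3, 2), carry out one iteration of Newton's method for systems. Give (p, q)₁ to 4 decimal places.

(4.5417, -1.9167)

At (3, 2): F = (38.0000, 31.0000).
Jacobian J = [[4·p + q^2, 2·p·q + 4], [4·p + q^2 + q, 2·p·q + p]].
At the point, J = [[16.0000, 16.0000], [18.0000, 15.0000]] (det J = -48.0000).
Solving J·Δ = −F gives Δ = (1.5417, -3.9167).
Then the next iterate is (p, q)₁ = (4.5417, -1.9167).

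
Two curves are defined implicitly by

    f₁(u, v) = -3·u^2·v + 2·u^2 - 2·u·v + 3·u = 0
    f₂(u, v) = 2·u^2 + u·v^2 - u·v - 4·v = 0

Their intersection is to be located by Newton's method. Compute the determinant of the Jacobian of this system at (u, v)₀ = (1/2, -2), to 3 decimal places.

J = [[-6·u·v + 4·u - 2·v + 3, -3·u^2 - 2·u], [4·u + v^2 - v, 2·u·v - u - 4]].
At the point, J = [[15.000, -1.750], [8.000, -6.500]].
det J = -83.500.

-83.500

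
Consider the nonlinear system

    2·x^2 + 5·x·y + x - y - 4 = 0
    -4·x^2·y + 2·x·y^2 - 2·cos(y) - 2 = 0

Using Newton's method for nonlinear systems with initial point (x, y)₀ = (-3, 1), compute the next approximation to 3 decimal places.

(-2.294, 0.423)

At (-3, 1): F = (-5.000, -45.08060).
Jacobian J = [[4·x + 5·y + 1, 5·x - 1], [-8·x·y + 2·y^2, -4·x^2 + 4·x·y + 2·sin(y)]].
At the point, J = [[-6.000, -16.000], [26.000, -46.31706]] (det J = 693.90235).
Solving J·Δ = −F gives Δ = (0.706, -0.577).
Then the next iterate is (x, y)₁ = (-2.294, 0.423).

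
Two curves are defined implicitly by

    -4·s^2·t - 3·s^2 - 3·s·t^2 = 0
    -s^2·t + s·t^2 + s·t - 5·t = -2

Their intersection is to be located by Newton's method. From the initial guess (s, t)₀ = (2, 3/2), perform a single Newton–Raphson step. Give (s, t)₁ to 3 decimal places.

(-0.563, 3.267)

At (2, 3/2): F = (-49.500, -4.000).
Jacobian J = [[-8·s·t - 6·s - 3·t^2, -4·s^2 - 6·s·t], [-2·s·t + t^2 + t, -s^2 + 2·s·t + s - 5]].
At the point, J = [[-42.750, -34.000], [-2.250, -1.000]] (det J = -33.750).
Solving J·Δ = −F gives Δ = (-2.563, 1.767).
Then the next iterate is (s, t)₁ = (-0.563, 3.267).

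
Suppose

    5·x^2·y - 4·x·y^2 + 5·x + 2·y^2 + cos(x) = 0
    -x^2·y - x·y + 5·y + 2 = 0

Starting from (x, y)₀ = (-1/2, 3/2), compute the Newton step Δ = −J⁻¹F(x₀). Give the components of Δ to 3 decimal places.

At (-1/2, 3/2): F = (9.25258, 9.875).
Jacobian J = [[10·x·y - 4·y^2 - sin(x) + 5, 5·x^2 - 8·x·y + 4·y], [-2·x·y - y, -x^2 - x + 5]].
At the point, J = [[-11.02057, 13.250], [0.000, 5.250]] (det J = -57.85802).
Solving J·Δ = −F gives Δ = (-1.422, -1.881).

(-1.422, -1.881)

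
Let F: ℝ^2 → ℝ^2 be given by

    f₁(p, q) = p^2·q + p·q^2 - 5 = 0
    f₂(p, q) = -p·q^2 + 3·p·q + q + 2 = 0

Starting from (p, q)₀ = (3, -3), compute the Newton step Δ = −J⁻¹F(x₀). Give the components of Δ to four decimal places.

(-1.5338, 0.9783)

At (3, -3): F = (-5.0000, -55.0000).
Jacobian J = [[2·p·q + q^2, p^2 + 2·p·q], [-q^2 + 3·q, -2·p·q + 3·p + 1]].
At the point, J = [[-9.0000, -9.0000], [-18.0000, 28.0000]] (det J = -414.0000).
Solving J·Δ = −F gives Δ = (-1.5338, 0.9783).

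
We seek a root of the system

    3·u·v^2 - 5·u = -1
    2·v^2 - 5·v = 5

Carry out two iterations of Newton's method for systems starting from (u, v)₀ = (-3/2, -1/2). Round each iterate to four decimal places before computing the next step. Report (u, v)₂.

At (-3/2, -1/2): F = (7.3750, -2.0000).
Jacobian J = [[3·v^2 - 5, 6·u·v], [0, 4·v - 5]].
At the point, J = [[-4.2500, 4.5000], [0.0000, -7.0000]] (det J = 29.7500).
Solving J·Δ = −F gives Δ = (1.4328, -0.2857).
Then the next iterate is (u, v)₁ = (-0.0672, -0.7857).
Round to (-0.0672, -0.7857) and repeat: F = (1.211547, 0.163149), J = [[-3.148027, 0.316794], [0.0000, -8.1428]].
Δ = (0.3869, 0.0200), so (u, v)₂ = (0.3197, -0.7657).

(0.3197, -0.7657)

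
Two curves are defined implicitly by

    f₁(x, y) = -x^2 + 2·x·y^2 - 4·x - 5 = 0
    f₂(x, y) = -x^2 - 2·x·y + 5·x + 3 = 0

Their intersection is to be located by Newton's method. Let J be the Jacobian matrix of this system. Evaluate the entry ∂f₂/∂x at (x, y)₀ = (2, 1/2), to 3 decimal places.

0.000

∂f₂/∂x = -2·x - 2·y + 5.
At (2, 1/2) this is 0.000.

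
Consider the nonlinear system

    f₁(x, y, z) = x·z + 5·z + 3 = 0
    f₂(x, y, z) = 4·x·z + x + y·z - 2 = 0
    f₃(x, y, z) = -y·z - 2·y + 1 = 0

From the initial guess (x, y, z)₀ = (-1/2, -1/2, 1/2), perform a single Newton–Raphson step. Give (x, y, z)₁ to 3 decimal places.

(-0.347, 0.163, -0.684)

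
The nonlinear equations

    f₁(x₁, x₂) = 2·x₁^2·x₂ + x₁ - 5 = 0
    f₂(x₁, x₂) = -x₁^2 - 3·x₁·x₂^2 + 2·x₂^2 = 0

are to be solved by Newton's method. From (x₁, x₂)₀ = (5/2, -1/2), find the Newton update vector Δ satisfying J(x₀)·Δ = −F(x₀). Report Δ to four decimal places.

(-0.9461, 0.3972)

At (5/2, -1/2): F = (-8.7500, -7.6250).
Jacobian J = [[4·x₁·x₂ + 1, 2·x₁^2], [-2·x₁ - 3·x₂^2, -6·x₁·x₂ + 4·x₂]].
At the point, J = [[-4.0000, 12.5000], [-5.7500, 5.5000]] (det J = 49.8750).
Solving J·Δ = −F gives Δ = (-0.9461, 0.3972).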